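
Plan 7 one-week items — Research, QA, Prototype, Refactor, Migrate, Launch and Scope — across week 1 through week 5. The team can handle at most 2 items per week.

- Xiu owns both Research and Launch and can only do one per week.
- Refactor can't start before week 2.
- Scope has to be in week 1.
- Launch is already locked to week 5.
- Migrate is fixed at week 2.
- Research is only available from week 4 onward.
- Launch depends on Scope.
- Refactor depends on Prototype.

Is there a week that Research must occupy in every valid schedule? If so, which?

week 4

Research's window is week 4–week 5.
Launch is fixed at week 5, and Research can't share a week with Launch.
So Research must be week 4.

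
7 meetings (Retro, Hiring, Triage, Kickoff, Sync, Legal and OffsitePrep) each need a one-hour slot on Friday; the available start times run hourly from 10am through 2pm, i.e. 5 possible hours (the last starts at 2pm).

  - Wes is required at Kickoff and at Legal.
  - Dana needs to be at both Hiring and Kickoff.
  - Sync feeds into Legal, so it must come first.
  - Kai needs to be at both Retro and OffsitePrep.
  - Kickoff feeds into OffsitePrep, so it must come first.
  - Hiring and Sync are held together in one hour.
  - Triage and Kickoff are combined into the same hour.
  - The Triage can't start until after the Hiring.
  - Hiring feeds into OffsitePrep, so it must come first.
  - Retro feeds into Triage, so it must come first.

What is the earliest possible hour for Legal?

Precedence pushes Legal to at least 11am.
Legal at 11am is achievable: Hiring -> 10am; Sync -> 10am; Retro -> 10am; OffsitePrep -> 1pm; Triage -> 12pm; Kickoff -> 12pm; Legal -> 11am.

11am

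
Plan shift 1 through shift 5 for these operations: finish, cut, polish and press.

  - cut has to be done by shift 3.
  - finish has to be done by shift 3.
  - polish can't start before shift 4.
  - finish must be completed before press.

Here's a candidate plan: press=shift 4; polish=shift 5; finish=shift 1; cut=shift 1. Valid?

Valid

polish can't start before shift 4 — holds.
finish must be completed before press — holds.
cut has to be done by shift 3 — holds.
finish has to be done by shift 3 — holds.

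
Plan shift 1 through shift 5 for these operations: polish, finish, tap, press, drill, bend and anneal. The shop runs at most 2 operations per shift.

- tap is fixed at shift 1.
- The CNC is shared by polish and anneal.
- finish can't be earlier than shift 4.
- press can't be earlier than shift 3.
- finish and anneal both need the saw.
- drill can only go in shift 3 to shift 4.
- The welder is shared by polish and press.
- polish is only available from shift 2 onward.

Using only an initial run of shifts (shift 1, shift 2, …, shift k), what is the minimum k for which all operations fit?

4 shifts

With at most 2 per shift and 7 operations, at least 4 shifts are needed.
finish can't be placed before shift 4, so the schedule must run through at least shift 4.
4 works (last occupied shift: shift 4): for example polish in shift 2; tap in shift 1; press in shift 3; anneal in shift 1; drill in shift 3; finish in shift 4; bend in shift 2.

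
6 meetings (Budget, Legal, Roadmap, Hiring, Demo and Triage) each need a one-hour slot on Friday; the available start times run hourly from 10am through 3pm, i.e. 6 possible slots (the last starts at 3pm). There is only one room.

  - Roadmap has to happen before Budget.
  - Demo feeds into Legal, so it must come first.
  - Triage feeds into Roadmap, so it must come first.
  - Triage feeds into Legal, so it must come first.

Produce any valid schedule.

Triage in 10am, Budget in 2pm, Hiring in 3pm, Legal in 12pm, Demo in 11am, Roadmap in 1pm

Checking: Roadmap(1pm) before Budget(2pm); Demo(11am) before Legal(12pm); Triage(10am) before Legal(12pm); Triage(10am) before Roadmap(1pm); max 1 per slot (cap 1).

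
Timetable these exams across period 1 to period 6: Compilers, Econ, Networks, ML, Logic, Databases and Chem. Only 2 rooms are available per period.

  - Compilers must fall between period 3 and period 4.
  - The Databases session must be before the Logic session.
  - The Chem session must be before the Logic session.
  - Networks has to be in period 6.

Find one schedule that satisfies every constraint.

Compilers=period 3, ML=period 3, Databases=period 1, Networks=period 6, Econ=period 2, Chem=period 1, Logic=period 2

Checking: Databases(period 1) before Logic(period 2); Chem(period 1) before Logic(period 2); Compilers=period 3 in [period 3,period 4]; Networks=period 6 in [period 6,period 6]; max 2 per period (cap 2).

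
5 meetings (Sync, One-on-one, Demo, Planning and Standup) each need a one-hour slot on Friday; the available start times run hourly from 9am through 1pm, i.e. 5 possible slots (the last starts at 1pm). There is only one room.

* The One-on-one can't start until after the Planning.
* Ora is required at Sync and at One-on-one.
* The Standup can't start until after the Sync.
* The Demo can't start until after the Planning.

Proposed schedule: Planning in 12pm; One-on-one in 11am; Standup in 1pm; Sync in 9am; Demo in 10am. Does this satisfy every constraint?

There is only one room — holds.
Ora is required at Sync and at One-on-one — holds.
The One-on-one can't start until after the Planning — violated.
The Demo can't start until after the Planning — violated.
The Standup can't start until after the Sync — holds.

Invalid. The Demo can't start until after the Planning.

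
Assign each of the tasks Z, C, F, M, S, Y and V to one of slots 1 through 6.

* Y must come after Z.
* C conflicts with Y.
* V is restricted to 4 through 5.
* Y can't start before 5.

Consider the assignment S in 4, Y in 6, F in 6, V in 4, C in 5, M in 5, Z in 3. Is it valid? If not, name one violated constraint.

Y can't start before 5 — holds.
V is restricted to 4 through 5 — holds.
Y must come after Z — holds.
C conflicts with Y — holds.

Valid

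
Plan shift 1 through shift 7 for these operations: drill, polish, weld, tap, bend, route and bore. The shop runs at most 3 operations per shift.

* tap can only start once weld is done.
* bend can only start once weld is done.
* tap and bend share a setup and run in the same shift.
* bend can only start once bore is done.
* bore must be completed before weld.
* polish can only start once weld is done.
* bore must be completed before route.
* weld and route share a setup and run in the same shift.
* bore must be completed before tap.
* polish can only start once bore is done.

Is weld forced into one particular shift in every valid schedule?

No

weld can be shift 2 (e.g. bore in shift 1, drill in shift 1, bend in shift 3, weld in shift 2, route in shift 2, tap in shift 3, polish in shift 3) or shift 3 (e.g. bend -> shift 4, route -> shift 3, polish -> shift 4, drill -> shift 1, tap -> shift 4, bore -> shift 1, weld -> shift 3).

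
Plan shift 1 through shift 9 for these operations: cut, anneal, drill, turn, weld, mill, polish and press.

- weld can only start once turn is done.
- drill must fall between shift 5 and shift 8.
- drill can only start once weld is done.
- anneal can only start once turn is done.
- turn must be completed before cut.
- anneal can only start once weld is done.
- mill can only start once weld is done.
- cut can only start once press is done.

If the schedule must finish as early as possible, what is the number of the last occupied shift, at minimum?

shift 5

The precedence chain requires at least 3 distinct shifts.
drill can't be placed before shift 5, so the schedule must run through at least shift 5.
5 works (last occupied shift: shift 5): for example weld=shift 2, mill=shift 3, turn=shift 1, drill=shift 5, cut=shift 2, anneal=shift 3, polish=shift 1, press=shift 1.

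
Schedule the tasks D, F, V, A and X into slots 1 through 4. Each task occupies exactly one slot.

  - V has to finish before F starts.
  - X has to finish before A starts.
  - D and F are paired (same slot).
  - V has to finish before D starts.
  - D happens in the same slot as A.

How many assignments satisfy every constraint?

14

Splitting on D: it can be 2 (1), 3 (4), 4 (9). Listing each branch's schedules as (F, V, A, X):
D=2: (2,1,2,1) — 1.
D=3: (3,1,3,1) (3,1,3,2) (3,2,3,1) (3,2,3,2) — 4.
D=4: (4,1,4,1) (4,1,4,2) (4,1,4,3) (4,2,4,1) (4,2,4,2) (4,2,4,3) (4,3,4,1) (4,3,4,2) (4,3,4,3) — 9.
Summing: 1 + 4 + 9 = 14.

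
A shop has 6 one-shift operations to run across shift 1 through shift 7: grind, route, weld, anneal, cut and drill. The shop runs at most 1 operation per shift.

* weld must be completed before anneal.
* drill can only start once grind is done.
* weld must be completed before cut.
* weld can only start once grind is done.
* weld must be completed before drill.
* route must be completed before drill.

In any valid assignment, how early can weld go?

Precedence pushes weld to at least shift 2; downstream work caps weld at shift 6.
weld at shift 2 is achievable: grind in shift 1, route in shift 3, cut in shift 6, drill in shift 4, anneal in shift 5, weld in shift 2.

shift 2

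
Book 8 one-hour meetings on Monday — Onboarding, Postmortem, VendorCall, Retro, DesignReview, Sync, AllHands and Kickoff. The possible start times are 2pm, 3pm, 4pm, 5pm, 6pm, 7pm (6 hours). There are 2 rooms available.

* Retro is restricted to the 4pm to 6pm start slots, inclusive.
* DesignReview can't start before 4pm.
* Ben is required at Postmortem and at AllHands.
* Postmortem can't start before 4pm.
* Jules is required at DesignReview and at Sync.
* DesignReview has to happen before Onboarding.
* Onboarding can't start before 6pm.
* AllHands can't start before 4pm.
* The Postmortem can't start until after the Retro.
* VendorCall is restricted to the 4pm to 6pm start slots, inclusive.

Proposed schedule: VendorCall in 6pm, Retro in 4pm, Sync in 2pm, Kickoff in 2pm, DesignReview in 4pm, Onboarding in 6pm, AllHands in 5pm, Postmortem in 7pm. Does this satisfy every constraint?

Jules is required at DesignReview and at Sync — holds.
DesignReview has to happen before Onboarding — holds.
There are 2 rooms available — holds.
The Postmortem can't start until after the Retro — holds.
Retro is restricted to the 4pm to 6pm start slots, inclusive — holds.
DesignReview can't start before 4pm — holds.
Onboarding can't start before 6pm — holds.
Postmortem can't start before 4pm — holds.
Ben is required at Postmortem and at AllHands — holds.
VendorCall is restricted to the 4pm to 6pm start slots, inclusive — holds.
AllHands can't start before 4pm — holds.

Yes, all constraints hold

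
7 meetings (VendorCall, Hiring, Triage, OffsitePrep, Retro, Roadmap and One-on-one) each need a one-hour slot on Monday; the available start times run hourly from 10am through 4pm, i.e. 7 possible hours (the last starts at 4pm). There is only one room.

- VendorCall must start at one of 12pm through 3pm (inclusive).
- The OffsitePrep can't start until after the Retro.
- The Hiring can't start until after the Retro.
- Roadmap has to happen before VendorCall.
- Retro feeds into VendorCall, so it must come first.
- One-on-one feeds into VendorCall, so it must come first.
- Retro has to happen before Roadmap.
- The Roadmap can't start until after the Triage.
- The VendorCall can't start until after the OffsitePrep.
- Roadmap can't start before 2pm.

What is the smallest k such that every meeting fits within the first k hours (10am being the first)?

The precedence chain requires at least 3 distinct hours.
With at most 1 per hour and 7 meetings, at least 7 hours are needed.
Propagating the time windows through the other constraints, VendorCall can't land before 3pm — that is hour 6 counting from 10am — so the schedule must run through at least 6 hours.
7 works (last occupied hour: 4pm): for example Retro -> 10am, Triage -> 12pm, OffsitePrep -> 11am, Roadmap -> 2pm, One-on-one -> 1pm, VendorCall -> 3pm, Hiring -> 4pm.

7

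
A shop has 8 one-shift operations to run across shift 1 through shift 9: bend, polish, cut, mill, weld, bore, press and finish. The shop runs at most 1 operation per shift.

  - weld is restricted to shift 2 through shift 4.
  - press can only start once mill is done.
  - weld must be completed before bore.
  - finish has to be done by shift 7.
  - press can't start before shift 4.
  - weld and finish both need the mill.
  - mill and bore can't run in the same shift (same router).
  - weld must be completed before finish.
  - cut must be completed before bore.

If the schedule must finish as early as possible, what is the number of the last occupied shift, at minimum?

The precedence chain requires at least 2 distinct shifts.
With at most 1 per shift and 8 operations, at least 8 shifts are needed.
press can't be placed before shift 4, so the schedule must run through at least shift 4.
8 works (last occupied shift: shift 8): for example bend in shift 7; bore in shift 6; cut in shift 5; polish in shift 8; mill in shift 1; finish in shift 3; weld in shift 2; press in shift 4.

8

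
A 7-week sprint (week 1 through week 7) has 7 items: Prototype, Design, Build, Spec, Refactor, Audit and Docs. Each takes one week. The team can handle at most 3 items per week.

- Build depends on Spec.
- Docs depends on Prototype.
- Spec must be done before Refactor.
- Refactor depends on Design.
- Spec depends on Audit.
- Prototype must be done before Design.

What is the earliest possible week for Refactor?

Precedence pushes Refactor to at least week 3.
Refactor at week 3 is achievable: Design=week 2; Prototype=week 1; Spec=week 2; Audit=week 1; Docs=week 2; Build=week 3; Refactor=week 3.

week 3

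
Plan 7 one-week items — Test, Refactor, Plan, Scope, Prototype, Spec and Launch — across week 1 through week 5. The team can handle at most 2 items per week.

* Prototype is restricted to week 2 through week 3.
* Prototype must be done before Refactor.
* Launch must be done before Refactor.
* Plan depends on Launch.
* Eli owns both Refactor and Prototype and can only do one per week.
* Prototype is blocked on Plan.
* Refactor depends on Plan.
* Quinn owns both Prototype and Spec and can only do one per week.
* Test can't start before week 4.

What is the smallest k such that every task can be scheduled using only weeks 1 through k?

The precedence chain requires at least 4 distinct weeks.
With at most 2 per week and 7 tasks, at least 4 weeks are needed.
4 works (last occupied week: week 4): for example Launch=week 1, Spec=week 2, Scope=week 1, Plan=week 2, Refactor=week 4, Prototype=week 3, Test=week 4.

4 weeks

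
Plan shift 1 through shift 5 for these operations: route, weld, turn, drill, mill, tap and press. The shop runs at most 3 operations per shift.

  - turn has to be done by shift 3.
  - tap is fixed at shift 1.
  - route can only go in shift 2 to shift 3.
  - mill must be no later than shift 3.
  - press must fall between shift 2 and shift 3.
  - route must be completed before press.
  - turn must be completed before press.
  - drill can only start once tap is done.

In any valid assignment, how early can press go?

Press is available from shift 2; precedence pushes press to at least shift 3; press's own window allows nothing later than shift 3.
press at shift 3 is achievable: route -> shift 2; drill -> shift 2; weld -> shift 2; press -> shift 3; turn -> shift 1; tap -> shift 1; mill -> shift 1.

shift 3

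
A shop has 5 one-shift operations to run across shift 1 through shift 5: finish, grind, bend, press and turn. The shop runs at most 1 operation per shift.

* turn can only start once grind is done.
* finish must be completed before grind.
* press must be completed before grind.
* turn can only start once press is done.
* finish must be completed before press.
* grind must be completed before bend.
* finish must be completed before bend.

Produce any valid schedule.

press in shift 2, bend in shift 4, grind in shift 3, finish in shift 1, turn in shift 5

Checking: press(shift 2) before grind(shift 3); grind(shift 3) before bend(shift 4); press(shift 2) before turn(shift 5); finish(shift 1) before press(shift 2); finish(shift 1) before bend(shift 4); finish(shift 1) before grind(shift 3); grind(shift 3) before turn(shift 5); max 1 per shift (cap 1).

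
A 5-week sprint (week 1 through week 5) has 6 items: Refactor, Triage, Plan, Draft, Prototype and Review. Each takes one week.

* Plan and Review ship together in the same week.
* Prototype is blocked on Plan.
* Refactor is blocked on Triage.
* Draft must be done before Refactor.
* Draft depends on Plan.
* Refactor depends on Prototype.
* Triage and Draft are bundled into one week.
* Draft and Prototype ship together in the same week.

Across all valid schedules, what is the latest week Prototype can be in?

Precedence pushes Prototype to at least week 2; downstream work caps Prototype at week 4.
Prototype at week 4 is achievable: Refactor in week 5, Plan in week 1, Triage in week 4, Prototype in week 4, Review in week 1, Draft in week 4.

week 4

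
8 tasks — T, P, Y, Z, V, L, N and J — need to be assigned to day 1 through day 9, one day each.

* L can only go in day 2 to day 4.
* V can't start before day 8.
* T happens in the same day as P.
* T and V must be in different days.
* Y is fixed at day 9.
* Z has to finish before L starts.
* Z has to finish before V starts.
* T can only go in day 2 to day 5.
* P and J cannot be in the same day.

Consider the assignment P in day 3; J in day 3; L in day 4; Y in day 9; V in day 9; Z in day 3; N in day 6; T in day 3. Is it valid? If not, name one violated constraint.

L can only go in day 2 to day 4 — holds.
Y is fixed at day 9 — holds.
T and V must be in different days — holds.
Z has to finish before L starts — holds.
V can't start before day 8 — holds.
P and J cannot be in the same day — violated.
Z has to finish before V starts — holds.
T can only go in day 2 to day 5 — holds.
T happens in the same day as P — holds.

Invalid. P and J cannot be in the same day.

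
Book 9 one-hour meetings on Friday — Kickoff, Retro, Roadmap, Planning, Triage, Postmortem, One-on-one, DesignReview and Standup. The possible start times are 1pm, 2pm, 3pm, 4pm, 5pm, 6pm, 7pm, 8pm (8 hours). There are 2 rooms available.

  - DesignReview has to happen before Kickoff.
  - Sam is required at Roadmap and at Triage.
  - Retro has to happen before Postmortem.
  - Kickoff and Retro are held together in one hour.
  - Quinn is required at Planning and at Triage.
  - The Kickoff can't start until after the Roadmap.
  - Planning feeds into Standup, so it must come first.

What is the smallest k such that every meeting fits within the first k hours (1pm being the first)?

The precedence chain requires at least 3 distinct hours.
With at most 2 per hour and 9 meetings, at least 5 hours are needed.
5 works (last occupied hour: 5pm): for example Roadmap=1pm, Retro=2pm, Kickoff=2pm, One-on-one=5pm, DesignReview=1pm, Triage=4pm, Postmortem=3pm, Planning=3pm, Standup=4pm.

5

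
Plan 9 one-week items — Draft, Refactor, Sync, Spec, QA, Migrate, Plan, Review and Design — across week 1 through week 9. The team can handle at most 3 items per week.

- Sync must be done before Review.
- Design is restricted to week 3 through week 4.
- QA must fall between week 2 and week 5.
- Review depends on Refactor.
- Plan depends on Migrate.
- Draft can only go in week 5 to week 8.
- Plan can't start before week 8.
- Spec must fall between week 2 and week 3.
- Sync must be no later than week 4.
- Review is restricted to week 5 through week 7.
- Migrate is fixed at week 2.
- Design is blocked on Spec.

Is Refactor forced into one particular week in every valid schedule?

No

Refactor can be week 1 (e.g. Spec -> week 2, Refactor -> week 1, Migrate -> week 2, Draft -> week 5, Design -> week 3, QA -> week 2, Review -> week 5, Plan -> week 8, Sync -> week 1) or week 2 (e.g. QA -> week 3, Design -> week 3, Review -> week 5, Draft -> week 5, Spec -> week 2, Migrate -> week 2, Sync -> week 1, Refactor -> week 2, Plan -> week 8).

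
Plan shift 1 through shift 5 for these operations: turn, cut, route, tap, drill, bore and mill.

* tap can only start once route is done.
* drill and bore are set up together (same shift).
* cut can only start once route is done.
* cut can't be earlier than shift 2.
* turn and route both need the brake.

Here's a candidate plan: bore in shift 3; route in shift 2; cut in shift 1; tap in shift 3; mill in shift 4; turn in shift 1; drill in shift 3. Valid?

No — it violates: cut can't be earlier than shift 2

cut can't be earlier than shift 2 — violated.
drill and bore are set up together (same shift) — holds.
cut can only start once route is done — violated.
tap can only start once route is done — holds.
turn and route both need the brake — holds.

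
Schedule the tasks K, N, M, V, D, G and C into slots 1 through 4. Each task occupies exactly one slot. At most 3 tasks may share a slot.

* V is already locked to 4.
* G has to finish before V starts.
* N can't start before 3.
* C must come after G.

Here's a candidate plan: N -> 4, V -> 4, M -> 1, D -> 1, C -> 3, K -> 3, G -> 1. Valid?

Yes

At most 3 tasks may share a slot — holds.
V is already locked to 4 — holds.
C must come after G — holds.
G has to finish before V starts — holds.
N can't start before 3 — holds.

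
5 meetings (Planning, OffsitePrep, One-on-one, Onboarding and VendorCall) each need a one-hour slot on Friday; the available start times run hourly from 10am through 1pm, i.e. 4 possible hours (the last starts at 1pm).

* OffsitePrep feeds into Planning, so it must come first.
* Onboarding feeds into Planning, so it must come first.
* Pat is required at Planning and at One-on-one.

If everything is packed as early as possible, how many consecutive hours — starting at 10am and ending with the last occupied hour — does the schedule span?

2 hours

The precedence chain requires at least 2 distinct hours.
2 works (last occupied hour: 11am): for example One-on-one in 10am; Onboarding in 10am; Planning in 11am; OffsitePrep in 10am; VendorCall in 10am.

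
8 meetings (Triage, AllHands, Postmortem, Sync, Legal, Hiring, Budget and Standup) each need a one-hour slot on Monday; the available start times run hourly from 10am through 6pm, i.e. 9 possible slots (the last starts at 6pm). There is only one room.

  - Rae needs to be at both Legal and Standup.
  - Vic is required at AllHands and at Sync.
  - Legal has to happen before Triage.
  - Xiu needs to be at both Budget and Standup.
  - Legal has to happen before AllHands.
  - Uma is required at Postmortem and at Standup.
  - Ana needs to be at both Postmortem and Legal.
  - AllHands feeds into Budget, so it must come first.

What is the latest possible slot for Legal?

3pm

Downstream work caps Legal at 4pm.
Legal at 3pm is achievable: AllHands -> 4pm, Budget -> 6pm, Sync -> 11am, Legal -> 3pm, Standup -> 1pm, Hiring -> 12pm, Triage -> 5pm, Postmortem -> 10am.
Nothing later works — the conflict and capacity constraints rule out every slot after 3pm.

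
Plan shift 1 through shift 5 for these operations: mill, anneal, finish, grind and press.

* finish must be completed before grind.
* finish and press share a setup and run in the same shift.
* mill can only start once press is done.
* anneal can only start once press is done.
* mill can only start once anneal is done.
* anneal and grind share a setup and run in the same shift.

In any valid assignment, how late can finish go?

shift 3

Downstream work caps finish at shift 3.
finish at shift 3 is achievable: grind=shift 4, mill=shift 5, press=shift 3, finish=shift 3, anneal=shift 4.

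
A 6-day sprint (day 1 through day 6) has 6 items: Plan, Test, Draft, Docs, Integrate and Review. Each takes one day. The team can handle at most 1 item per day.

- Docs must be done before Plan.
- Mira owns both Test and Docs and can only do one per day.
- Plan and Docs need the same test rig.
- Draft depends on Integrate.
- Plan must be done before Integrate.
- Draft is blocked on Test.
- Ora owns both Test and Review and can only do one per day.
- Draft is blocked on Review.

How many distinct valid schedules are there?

20

Splitting on Plan: it can be day 2 (6), day 3 (8), day 4 (6). Listing each branch's schedules as (Test, Draft, Docs, Integrate, Review) by day number:
Plan=day 2: (3,6,1,4,5) (3,6,1,5,4) (4,6,1,3,5) (4,6,1,5,3) (5,6,1,3,4) (5,6,1,4,3) — 6.
Plan=day 3: (1,6,2,4,5) (1,6,2,5,4) (2,6,1,4,5) (2,6,1,5,4) (4,6,1,5,2) (4,6,2,5,1) (5,6,1,4,2) (5,6,2,4,1) — 8.
Plan=day 4: (1,6,2,5,3) (1,6,3,5,2) (2,6,1,5,3) (2,6,3,5,1) (3,6,1,5,2) (3,6,2,5,1) — 6.
Summing: 6 + 8 + 6 = 20.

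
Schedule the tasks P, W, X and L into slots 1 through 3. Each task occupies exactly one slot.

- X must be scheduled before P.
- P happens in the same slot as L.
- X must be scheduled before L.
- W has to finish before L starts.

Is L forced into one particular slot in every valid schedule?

L can be 2 (e.g. L=2; P=2; W=1; X=1) or 3 (e.g. L=3, W=1, P=3, X=1).

No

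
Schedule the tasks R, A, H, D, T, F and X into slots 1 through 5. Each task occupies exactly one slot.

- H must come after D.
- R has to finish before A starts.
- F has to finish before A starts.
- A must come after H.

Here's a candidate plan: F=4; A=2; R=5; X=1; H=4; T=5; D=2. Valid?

No — it violates: R has to finish before A starts

H must come after D — holds.
R has to finish before A starts — violated.
A must come after H — violated.
F has to finish before A starts — violated.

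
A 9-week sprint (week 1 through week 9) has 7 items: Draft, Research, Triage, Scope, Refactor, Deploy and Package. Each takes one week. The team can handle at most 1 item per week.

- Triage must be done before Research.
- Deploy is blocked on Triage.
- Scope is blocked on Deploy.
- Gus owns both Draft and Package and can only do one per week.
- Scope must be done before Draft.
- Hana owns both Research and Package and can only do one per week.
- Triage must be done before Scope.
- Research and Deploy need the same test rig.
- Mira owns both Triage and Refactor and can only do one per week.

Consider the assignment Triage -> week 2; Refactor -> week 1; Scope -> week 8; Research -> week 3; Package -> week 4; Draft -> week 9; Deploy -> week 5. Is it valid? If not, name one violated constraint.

Scope must be done before Draft — holds.
Mira owns both Triage and Refactor and can only do one per week — holds.
Research and Deploy need the same test rig — holds.
Triage must be done before Research — holds.
Scope is blocked on Deploy — holds.
Triage must be done before Scope — holds.
Hana owns both Research and Package and can only do one per week — holds.
Gus owns both Draft and Package and can only do one per week — holds.
Deploy is blocked on Triage — holds.
The team can handle at most 1 item per week — holds.

Yes, all constraints hold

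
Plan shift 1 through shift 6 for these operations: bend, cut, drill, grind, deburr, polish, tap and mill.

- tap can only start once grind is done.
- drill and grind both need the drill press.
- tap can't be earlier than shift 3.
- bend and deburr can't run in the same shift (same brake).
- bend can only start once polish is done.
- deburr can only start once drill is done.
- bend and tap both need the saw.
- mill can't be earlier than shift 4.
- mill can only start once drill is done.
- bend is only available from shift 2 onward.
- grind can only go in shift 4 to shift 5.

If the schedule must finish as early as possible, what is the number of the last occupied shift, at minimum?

The precedence chain requires at least 2 distinct shifts.
Propagating the time windows through the other constraints, tap can't land before shift 5, so the schedule must run through at least shift 5.
5 works (last occupied shift: shift 5): for example polish -> shift 1; bend -> shift 2; tap -> shift 5; mill -> shift 4; deburr -> shift 3; cut -> shift 1; drill -> shift 1; grind -> shift 4.

5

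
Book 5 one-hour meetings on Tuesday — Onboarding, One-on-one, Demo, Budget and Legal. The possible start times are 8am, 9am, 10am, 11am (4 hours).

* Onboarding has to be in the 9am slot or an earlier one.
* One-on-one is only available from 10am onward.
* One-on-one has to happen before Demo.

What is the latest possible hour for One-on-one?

10am

One-on-one is available from 10am; downstream work caps One-on-one at 10am.
One-on-one at 10am is achievable: Demo -> 11am, One-on-one -> 10am, Onboarding -> 8am, Budget -> 8am, Legal -> 8am.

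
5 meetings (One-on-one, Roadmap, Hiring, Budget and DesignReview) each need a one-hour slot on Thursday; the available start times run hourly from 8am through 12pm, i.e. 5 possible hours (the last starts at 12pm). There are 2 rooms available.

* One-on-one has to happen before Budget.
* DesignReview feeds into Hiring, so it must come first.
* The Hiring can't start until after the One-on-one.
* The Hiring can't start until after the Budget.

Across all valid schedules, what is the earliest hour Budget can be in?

Precedence pushes Budget to at least 9am; downstream work caps Budget at 11am.
Budget at 9am is achievable: One-on-one=8am; Budget=9am; Roadmap=9am; DesignReview=8am; Hiring=10am.

9am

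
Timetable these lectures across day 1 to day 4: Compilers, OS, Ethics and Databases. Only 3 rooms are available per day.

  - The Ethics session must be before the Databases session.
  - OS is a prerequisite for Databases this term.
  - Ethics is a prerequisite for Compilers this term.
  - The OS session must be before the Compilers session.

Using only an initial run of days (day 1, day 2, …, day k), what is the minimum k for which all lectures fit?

2

The precedence chain requires at least 2 distinct days.
With at most 3 per day and 4 lectures, at least 2 days are needed.
2 works (last occupied day: day 2): for example Ethics in day 1; OS in day 1; Compilers in day 2; Databases in day 2.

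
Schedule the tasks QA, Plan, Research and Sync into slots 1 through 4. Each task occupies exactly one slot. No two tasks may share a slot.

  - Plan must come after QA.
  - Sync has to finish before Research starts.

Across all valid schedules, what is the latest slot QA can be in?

3

Downstream work caps QA at 3.
QA at 3 is achievable: Research -> 2, Sync -> 1, Plan -> 4, QA -> 3.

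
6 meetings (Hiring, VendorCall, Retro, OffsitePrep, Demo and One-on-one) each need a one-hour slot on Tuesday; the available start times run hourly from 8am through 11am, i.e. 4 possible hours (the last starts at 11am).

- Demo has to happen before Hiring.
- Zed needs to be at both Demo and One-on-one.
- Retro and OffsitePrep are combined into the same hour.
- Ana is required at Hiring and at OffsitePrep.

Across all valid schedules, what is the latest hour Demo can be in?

10am

Downstream work caps Demo at 10am.
Demo at 10am is achievable: Hiring=11am; OffsitePrep=8am; VendorCall=8am; Demo=10am; One-on-one=8am; Retro=8am.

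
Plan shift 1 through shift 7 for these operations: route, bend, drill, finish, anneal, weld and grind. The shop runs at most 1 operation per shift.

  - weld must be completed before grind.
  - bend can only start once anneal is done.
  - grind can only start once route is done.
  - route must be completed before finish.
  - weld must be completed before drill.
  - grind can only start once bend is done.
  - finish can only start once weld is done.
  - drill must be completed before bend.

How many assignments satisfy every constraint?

55

Splitting on route: it can be shift 1 (14), shift 2 (14), shift 3 (12), shift 4 (9), shift 5 (6). Listing each branch's schedules as (bend, drill, finish, anneal, weld, grind) by shift number:
route=shift 1: (5,3,6,4,2,7) (5,3,7,4,2,6) (5,4,6,2,3,7) (5,4,6,3,2,7) (5,4,7,2,3,6) (5,4,7,3,2,6) (6,3,4,5,2,7) (6,3,5,4,2,7) (6,4,3,5,2,7) (6,4,5,2,3,7) (6,4,5,3,2,7) (6,5,3,4,2,7) (6,5,4,2,3,7) (6,5,4,3,2,7) — 14.
route=shift 2: (5,3,6,4,1,7) (5,3,7,4,1,6) (5,4,6,1,3,7) (5,4,6,3,1,7) (5,4,7,1,3,6) (5,4,7,3,1,6) (6,3,4,5,1,7) (6,3,5,4,1,7) (6,4,3,5,1,7) (6,4,5,1,3,7) (6,4,5,3,1,7) (6,5,3,4,1,7) (6,5,4,1,3,7) (6,5,4,3,1,7) — 14.
route=shift 3: (5,2,6,4,1,7) (5,2,7,4,1,6) (5,4,6,1,2,7) (5,4,6,2,1,7) (5,4,7,1,2,6) (5,4,7,2,1,6) (6,2,4,5,1,7) (6,2,5,4,1,7) (6,4,5,1,2,7) (6,4,5,2,1,7) (6,5,4,1,2,7) (6,5,4,2,1,7) — 12.
route=shift 4: (5,2,6,3,1,7) (5,2,7,3,1,6) (5,3,6,1,2,7) (5,3,6,2,1,7) (5,3,7,1,2,6) (5,3,7,2,1,6) (6,2,5,3,1,7) (6,3,5,1,2,7) (6,3,5,2,1,7) — 9.
route=shift 5: (4,2,6,3,1,7) (4,2,7,3,1,6) (4,3,6,1,2,7) (4,3,6,2,1,7) (4,3,7,1,2,6) (4,3,7,2,1,6) — 6.
Summing: 14 + 14 + 12 + 9 + 6 = 55.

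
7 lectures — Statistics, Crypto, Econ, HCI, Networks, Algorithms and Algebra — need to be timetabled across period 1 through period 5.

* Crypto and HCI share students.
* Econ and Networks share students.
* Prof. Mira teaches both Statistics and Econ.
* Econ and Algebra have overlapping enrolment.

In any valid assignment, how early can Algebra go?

period 1

Algebra at period 1 is achievable: Statistics in period 1; Algorithms in period 1; Econ in period 2; Crypto in period 1; Algebra in period 1; Networks in period 1; HCI in period 2.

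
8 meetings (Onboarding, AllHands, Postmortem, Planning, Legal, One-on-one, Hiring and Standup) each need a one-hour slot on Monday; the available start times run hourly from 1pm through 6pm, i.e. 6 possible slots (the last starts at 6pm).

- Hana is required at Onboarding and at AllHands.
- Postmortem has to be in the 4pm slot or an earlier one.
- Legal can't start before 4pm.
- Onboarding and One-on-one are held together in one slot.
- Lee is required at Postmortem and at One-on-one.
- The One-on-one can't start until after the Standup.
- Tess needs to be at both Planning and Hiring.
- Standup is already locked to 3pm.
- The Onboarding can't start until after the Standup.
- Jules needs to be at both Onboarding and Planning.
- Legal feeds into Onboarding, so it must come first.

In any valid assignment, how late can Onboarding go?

6pm

Precedence pushes Onboarding to at least 5pm.
Onboarding at 6pm is achievable: Hiring=2pm; Planning=1pm; AllHands=1pm; Standup=3pm; Legal=4pm; One-on-one=6pm; Postmortem=1pm; Onboarding=6pm.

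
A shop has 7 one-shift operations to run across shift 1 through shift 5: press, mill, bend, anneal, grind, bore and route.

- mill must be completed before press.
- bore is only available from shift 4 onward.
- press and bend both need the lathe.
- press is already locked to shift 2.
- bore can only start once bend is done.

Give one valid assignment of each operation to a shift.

anneal in shift 1, route in shift 1, mill in shift 1, grind in shift 1, bore in shift 4, press in shift 2, bend in shift 1

Checking: bend(shift 1) before bore(shift 4); mill(shift 1) before press(shift 2); press(shift 2) != bend(shift 1); bore=shift 4 in [shift 4,shift 5]; press=shift 2 in [shift 2,shift 2].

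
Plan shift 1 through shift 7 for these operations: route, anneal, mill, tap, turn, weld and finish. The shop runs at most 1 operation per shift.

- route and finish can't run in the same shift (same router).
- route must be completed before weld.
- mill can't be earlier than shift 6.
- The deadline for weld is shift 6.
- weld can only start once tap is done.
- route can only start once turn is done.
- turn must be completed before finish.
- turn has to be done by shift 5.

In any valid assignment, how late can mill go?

shift 7

Mill is available from shift 6.
mill at shift 7 is achievable: finish -> shift 5, anneal -> shift 6, mill -> shift 7, weld -> shift 4, route -> shift 2, tap -> shift 3, turn -> shift 1.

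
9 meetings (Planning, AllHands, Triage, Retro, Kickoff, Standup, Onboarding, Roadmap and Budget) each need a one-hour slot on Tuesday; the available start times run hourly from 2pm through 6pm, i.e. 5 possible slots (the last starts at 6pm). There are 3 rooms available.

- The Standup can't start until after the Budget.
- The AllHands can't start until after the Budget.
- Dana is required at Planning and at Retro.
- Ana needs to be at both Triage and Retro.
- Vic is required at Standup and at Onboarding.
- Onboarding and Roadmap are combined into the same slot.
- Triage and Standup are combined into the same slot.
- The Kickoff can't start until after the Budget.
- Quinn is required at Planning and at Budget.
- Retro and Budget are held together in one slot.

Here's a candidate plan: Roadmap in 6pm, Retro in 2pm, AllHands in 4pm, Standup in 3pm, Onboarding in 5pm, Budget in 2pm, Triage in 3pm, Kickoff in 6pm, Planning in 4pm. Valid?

Quinn is required at Planning and at Budget — holds.
Vic is required at Standup and at Onboarding — holds.
The AllHands can't start until after the Budget — holds.
Ana needs to be at both Triage and Retro — holds.
Onboarding and Roadmap are combined into the same slot — violated.
The Kickoff can't start until after the Budget — holds.
Retro and Budget are held together in one slot — holds.
Dana is required at Planning and at Retro — holds.
There are 3 rooms available — holds.
The Standup can't start until after the Budget — holds.
Triage and Standup are combined into the same slot — holds.

Invalid. Onboarding and Roadmap are combined into the same slot.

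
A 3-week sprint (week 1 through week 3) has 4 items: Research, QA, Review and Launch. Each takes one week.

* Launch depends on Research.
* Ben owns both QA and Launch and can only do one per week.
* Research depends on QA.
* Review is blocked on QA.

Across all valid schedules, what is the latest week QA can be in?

Downstream work caps QA at week 1.
QA at week 1 is achievable: Research in week 2; Launch in week 3; Review in week 2; QA in week 1.

week 1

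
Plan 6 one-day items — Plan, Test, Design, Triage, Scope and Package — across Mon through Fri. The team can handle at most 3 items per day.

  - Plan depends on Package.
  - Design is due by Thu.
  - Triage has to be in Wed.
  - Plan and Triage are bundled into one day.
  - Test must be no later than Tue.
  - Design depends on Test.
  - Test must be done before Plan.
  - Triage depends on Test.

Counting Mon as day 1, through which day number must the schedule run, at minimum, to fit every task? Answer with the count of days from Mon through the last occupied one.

3 days

The precedence chain requires at least 2 distinct days.
With at most 3 per day and 6 tasks, at least 2 days are needed.
Triage can't be placed before Wed — that is day 3 counting from Mon — so the schedule must run through at least 3 days.
3 works (last occupied day: Wed): for example Plan -> Wed; Test -> Mon; Scope -> Mon; Triage -> Wed; Design -> Tue; Package -> Mon.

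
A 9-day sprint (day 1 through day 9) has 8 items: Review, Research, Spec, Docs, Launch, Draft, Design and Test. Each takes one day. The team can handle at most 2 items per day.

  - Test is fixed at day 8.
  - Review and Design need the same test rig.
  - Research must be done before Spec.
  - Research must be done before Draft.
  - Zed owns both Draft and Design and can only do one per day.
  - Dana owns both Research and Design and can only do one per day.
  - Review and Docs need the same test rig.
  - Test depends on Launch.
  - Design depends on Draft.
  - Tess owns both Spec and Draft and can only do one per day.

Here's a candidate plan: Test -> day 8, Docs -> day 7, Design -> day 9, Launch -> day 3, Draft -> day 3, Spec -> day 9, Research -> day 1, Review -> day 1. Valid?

Design depends on Draft — holds.
Test is fixed at day 8 — holds.
Dana owns both Research and Design and can only do one per day — holds.
Zed owns both Draft and Design and can only do one per day — holds.
Research must be done before Draft — holds.
Review and Design need the same test rig — holds.
The team can handle at most 2 items per day — holds.
Tess owns both Spec and Draft and can only do one per day — holds.
Test depends on Launch — holds.
Research must be done before Spec — holds.
Review and Docs need the same test rig — holds.

Valid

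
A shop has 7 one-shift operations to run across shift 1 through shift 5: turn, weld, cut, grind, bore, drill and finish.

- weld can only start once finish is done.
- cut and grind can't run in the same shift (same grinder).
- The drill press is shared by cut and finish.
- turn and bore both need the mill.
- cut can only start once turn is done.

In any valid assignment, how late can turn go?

Downstream work caps turn at shift 4.
turn at shift 4 is achievable: cut -> shift 5; weld -> shift 2; grind -> shift 1; turn -> shift 4; drill -> shift 1; finish -> shift 1; bore -> shift 1.

shift 4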